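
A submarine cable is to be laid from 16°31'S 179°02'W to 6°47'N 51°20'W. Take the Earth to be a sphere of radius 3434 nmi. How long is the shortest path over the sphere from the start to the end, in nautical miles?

cos σ = sin φ₁ sin φ₂ + cos φ₁ cos φ₂ cos Δλ
      = sin(-16.52°)sin(6.78°) + cos(-16.52°)cos(6.78°)cos(127.70°) = -0.6158
σ = 128.008° → d = Rσ = 3434·2.23416 = 7672 nmi

7672 nmi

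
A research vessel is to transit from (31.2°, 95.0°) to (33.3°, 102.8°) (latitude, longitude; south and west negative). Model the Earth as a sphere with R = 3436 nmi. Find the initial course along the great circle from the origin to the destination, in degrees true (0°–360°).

70.3°

N = sin Δλ·cos φ₂ = +0.1134;  D = cos φ₁ sin φ₂ − sin φ₁ cos φ₂ cos Δλ = +0.0406
initial course = atan2(N, D) = 70.28°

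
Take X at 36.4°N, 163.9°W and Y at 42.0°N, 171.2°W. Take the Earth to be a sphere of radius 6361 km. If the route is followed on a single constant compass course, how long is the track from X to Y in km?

883 km

Δψ = ln[tan(π/4+φ₂/2)/tan(π/4+φ₁/2)] = +0.1262;  Δφ = +0.0977 rad,  Δλ = -0.1274 rad
q = Δφ/Δψ = 0.7742
d = R·√(Δφ² + q²Δλ²) = 6361·0.13886 = 883 km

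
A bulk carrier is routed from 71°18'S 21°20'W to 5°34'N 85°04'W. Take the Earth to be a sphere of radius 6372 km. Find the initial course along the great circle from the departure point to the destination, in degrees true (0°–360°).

N = sin Δλ·cos φ₂ = -0.8925;  D = cos φ₁ sin φ₂ − sin φ₁ cos φ₂ cos Δλ = +0.4483
initial course = atan2(N, D) = 296.67°

296.7°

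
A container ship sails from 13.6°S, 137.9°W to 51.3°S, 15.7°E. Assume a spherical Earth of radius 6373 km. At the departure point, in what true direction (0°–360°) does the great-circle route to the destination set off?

162.7°

θ = atan2( sin Δλ·cos φ₂ ,  cos φ₁ sin φ₂ − sin φ₁ cos φ₂ cos Δλ )
  = atan2(+0.2780, -0.8902) = 162.66°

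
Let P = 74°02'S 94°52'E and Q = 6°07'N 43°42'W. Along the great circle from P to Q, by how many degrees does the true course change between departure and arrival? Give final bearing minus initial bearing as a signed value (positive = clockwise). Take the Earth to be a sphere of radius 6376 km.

+125.2°

At departure: θ₁ = atan2(sin Δλ cos φ₂, cos φ₁ sin φ₂ − sin φ₁ cos φ₂ cos Δλ) = 223.75°
At arrival: θ₂ = atan2(sin Δλ cos φ₁, −cos φ₂ sin φ₁ + sin φ₂ cos φ₁ cos Δλ) = 348.97°
Δθ = θ₂ − θ₁ = +125.2°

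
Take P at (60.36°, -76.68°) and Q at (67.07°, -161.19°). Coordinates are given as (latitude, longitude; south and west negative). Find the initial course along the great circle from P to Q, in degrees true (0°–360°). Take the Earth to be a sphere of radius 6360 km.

N = sin Δλ·cos φ₂ = -0.3878;  D = cos φ₁ sin φ₂ − sin φ₁ cos φ₂ cos Δλ = +0.4231
initial course = atan2(N, D) = 317.49°

317.5°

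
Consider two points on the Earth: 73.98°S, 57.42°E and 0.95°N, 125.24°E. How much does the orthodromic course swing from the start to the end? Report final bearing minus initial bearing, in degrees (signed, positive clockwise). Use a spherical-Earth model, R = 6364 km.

-53.5°

At departure: θ₁ = atan2(sin Δλ cos φ₂, cos φ₁ sin φ₂ − sin φ₁ cos φ₂ cos Δλ) = 68.36°
At arrival: θ₂ = atan2(sin Δλ cos φ₁, −cos φ₂ sin φ₁ + sin φ₂ cos φ₁ cos Δλ) = 14.87°
Δθ = θ₂ − θ₁ = -53.5°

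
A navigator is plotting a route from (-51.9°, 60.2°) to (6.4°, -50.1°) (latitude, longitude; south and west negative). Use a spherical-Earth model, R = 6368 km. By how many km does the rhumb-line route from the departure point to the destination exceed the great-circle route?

Great circle: cos σ = sin φ₁ sin φ₂ + cos φ₁ cos φ₂ cos Δλ,  σ = 1.8760 rad → d_gc = 11946.2 km
Rhumb line: Δψ = +1.1753, q = Δφ/Δψ = 0.8658, d_rh = R√(Δφ²+q²Δλ²) = 12435.3 km
Excess = 12435.3 − 11946.2 = 489.1 ≈ 489 km

489 km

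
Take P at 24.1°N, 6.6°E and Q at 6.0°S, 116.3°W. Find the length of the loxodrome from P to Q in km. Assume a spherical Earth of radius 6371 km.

Rhumb course C = atan2(Δλ, Δψ) with Δψ = ln[tan(π/4+φ₂/2)/tan(π/4+φ₁/2)] = -0.5385, Δλ = -2.1450 → C = 255.91°
d = R·|Δφ| / |cos C| = 6371·0.52534 / 0.24350 = 13745 km

13745 km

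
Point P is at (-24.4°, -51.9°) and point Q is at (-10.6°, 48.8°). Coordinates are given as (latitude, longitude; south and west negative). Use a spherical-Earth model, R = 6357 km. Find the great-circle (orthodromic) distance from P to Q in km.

10560 km

cos σ = sin φ₁ sin φ₂ + cos φ₁ cos φ₂ cos Δλ
      = sin(-24.40°)sin(-10.60°) + cos(-24.40°)cos(-10.60°)cos(100.70°) = -0.0902
σ = 95.176° → d = Rσ = 6357·1.66113 = 10560 km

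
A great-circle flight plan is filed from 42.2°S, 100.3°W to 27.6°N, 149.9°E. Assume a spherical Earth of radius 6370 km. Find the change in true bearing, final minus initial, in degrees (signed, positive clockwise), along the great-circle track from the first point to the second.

+24.9°

At departure: θ₁ = atan2(sin Δλ cos φ₂, cos φ₁ sin φ₂ − sin φ₁ cos φ₂ cos Δλ) = 279.64°
At arrival: θ₂ = atan2(sin Δλ cos φ₁, −cos φ₂ sin φ₁ + sin φ₂ cos φ₁ cos Δλ) = 304.50°
Δθ = θ₂ − θ₁ = +24.9°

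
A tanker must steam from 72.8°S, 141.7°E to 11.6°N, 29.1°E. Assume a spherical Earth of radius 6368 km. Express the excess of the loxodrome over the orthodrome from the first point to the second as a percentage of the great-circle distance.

7.5%

Great circle: σ = 1.8791 rad → d_gc = Rσ = 11965.8 km
Rhumb: Δφ = +1.4731, Δλ = -1.9652, Δψ = +2.0928, q = Δφ/Δψ = 0.7039 → d_rh = R√(Δφ²+q²Δλ²) = 12868.1 km
Excess = (12868.1 − 11965.8) / 11965.8 = 902.3 / 11965.8 = 7.54% ≈ 7.5%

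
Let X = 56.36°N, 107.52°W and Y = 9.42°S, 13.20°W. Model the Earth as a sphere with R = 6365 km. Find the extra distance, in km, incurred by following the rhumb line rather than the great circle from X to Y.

Great circle: cos σ = sin φ₁ sin φ₂ + cos φ₁ cos φ₂ cos Δλ,  σ = 1.7492 rad → d_gc = 11133.5 km
Rhumb line: Δψ = -1.3615, q = Δφ/Δψ = 0.8432, d_rh = R√(Δφ²+q²Δλ²) = 11465.9 km
Excess = 11465.9 − 11133.5 = 332.4 ≈ 332 km

332 km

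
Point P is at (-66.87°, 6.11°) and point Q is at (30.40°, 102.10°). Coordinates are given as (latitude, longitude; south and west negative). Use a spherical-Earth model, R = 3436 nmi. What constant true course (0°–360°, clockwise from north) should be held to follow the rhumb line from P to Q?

Meridional parts: M(φ₁)=-1.5865, M(φ₂)=+0.5574 → ΔM = +2.1439;  Δλ = +1.6753 rad
tan C = Δλ / ΔM = +0.7814 → C = 38.01°

38.0°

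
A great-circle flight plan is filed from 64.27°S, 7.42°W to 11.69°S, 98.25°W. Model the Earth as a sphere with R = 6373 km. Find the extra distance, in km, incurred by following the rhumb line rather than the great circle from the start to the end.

468 km

Great circle: cos σ = sin φ₁ sin φ₂ + cos φ₁ cos φ₂ cos Δλ,  σ = 1.3935 rad → d_gc = 8880.8 km
Rhumb line: Δψ = +1.2713, q = Δφ/Δψ = 0.7219, d_rh = R√(Δφ²+q²Δλ²) = 9348.5 km
Excess = 9348.5 − 8880.8 = 467.7 ≈ 468 km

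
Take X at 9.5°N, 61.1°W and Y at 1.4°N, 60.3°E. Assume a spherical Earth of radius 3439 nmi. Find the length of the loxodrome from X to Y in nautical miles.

Rhumb course C = atan2(Δλ, Δψ) with Δψ = ln[tan(π/4+φ₂/2)/tan(π/4+φ₁/2)] = -0.1421, Δλ = +2.1188 → C = 93.84°
d = R·|Δφ| / |cos C| = 3439·0.14137 / 0.06693 = 7264 nmi

7264 nmi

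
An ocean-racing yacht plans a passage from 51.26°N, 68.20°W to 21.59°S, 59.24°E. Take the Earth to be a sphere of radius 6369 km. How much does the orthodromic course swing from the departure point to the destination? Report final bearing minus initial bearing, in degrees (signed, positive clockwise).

Initial bearing θ₁ = atan2(sin Δλ cos φ₂, cos φ₁ sin φ₂ − sin φ₁ cos φ₂ cos Δλ) = 74.08°
Final bearing θ₂ = (initial bearing from the destination back to the start) + 180° = 139.67°
Δθ = θ₂ − θ₁ = +65.6°

+65.6°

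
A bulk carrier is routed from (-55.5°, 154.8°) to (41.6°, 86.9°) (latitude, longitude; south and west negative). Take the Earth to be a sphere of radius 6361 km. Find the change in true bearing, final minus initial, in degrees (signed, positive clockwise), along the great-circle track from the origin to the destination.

+14.0°

Initial bearing θ₁ = atan2(sin Δλ cos φ₂, cos φ₁ sin φ₂ − sin φ₁ cos φ₂ cos Δλ) = 311.26°
Final bearing θ₂ = (initial bearing from the destination back to the start) + 180° = 325.30°
Δθ = θ₂ − θ₁ = +14.0°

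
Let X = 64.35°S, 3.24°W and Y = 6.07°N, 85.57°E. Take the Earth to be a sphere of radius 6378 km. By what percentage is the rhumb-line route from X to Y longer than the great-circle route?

Great circle: σ = 1.6573 rad → d_gc = Rσ = 10570.2 km
Rhumb: Δφ = +1.2291, Δλ = +1.5500, Δψ = +1.5861, q = Δφ/Δψ = 0.7749 → d_rh = R√(Δφ²+q²Δλ²) = 10960.7 km
Excess = (10960.7 − 10570.2) / 10570.2 = 390.5 / 10570.2 = 3.69% ≈ 3.7%

3.7%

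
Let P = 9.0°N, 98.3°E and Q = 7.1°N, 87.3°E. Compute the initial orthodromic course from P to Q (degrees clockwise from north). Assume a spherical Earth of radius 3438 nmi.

260.9°

N = sin Δλ·cos φ₂ = -0.1893;  D = cos φ₁ sin φ₂ − sin φ₁ cos φ₂ cos Δλ = -0.0303
initial course = atan2(N, D) = 260.91°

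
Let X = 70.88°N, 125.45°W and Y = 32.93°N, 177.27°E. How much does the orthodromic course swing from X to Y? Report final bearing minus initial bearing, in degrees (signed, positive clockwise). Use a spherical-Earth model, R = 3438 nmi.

Initial bearing θ₁ = atan2(sin Δλ cos φ₂, cos φ₁ sin φ₂ − sin φ₁ cos φ₂ cos Δλ) = 250.46°
Final bearing θ₂ = (initial bearing from the destination back to the start) + 180° = 201.58°
Δθ = θ₂ − θ₁ = -48.9°

-48.9°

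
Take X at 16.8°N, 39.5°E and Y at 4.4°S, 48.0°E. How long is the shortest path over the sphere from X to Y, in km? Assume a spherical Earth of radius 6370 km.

2535 km

cos σ = sin φ₁ sin φ₂ + cos φ₁ cos φ₂ cos Δλ
      = sin(16.80°)sin(-4.40°) + cos(16.80°)cos(-4.40°)cos(8.50°) = 0.9218
σ = 22.804° → d = Rσ = 6370·0.39800 = 2535 km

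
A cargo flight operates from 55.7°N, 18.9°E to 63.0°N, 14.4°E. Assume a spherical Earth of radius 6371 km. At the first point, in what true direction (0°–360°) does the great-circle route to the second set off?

344.5°

N = sin Δλ·cos φ₂ = -0.0356;  D = cos φ₁ sin φ₂ − sin φ₁ cos φ₂ cos Δλ = +0.1282
initial course = atan2(N, D) = 344.47°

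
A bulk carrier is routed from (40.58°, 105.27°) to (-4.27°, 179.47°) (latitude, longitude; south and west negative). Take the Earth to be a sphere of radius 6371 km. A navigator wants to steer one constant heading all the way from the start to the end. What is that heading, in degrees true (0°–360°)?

Δψ = ln[tan(π/4+φ₂/2)/tan(π/4+φ₁/2)] = -0.8508
Δλ = +1.2950 rad (taken the short way round)
course = atan2(Δλ, Δψ) = 123.30°

123.3°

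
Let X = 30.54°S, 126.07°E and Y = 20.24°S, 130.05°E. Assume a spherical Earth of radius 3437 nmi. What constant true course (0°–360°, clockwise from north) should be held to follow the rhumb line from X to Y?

19.2°

Meridional parts: M(φ₁)=-0.5602, M(φ₂)=-0.3608 → ΔM = +0.1994;  Δλ = +0.0695 rad
tan C = Δλ / ΔM = +0.3484 → C = 19.21°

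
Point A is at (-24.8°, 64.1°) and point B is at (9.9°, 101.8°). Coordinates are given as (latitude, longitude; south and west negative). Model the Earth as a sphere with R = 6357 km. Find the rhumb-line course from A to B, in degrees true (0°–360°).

46.7°

Meridional parts: M(φ₁)=-0.4470, M(φ₂)=+0.1737 → ΔM = +0.6207;  Δλ = +0.6580 rad
tan C = Δλ / ΔM = +1.0601 → C = 46.67°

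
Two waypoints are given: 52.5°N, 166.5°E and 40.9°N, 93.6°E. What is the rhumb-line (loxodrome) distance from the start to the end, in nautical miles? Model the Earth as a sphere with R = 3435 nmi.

Δψ = ln[tan(π/4+φ₂/2)/tan(π/4+φ₁/2)] = -0.2969;  Δφ = -0.2025 rad,  Δλ = -1.2723 rad
q = Δφ/Δψ = 0.6820
d = R·√(Δφ² + q²Δλ²) = 3435·0.89103 = 3061 nmi

3061 nmi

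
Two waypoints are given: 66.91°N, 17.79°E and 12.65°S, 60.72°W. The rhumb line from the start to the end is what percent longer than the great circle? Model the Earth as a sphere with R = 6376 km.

2.6%

Great circle: σ = 1.6964 rad → d_gc = Rσ = 10815.9 km
Rhumb: Δφ = -1.3886, Δλ = -1.3703, Δψ = -1.8109, q = Δφ/Δψ = 0.7668 → d_rh = R√(Δφ²+q²Δλ²) = 11102.5 km
Excess = (11102.5 − 10815.9) / 10815.9 = 286.6 / 10815.9 = 2.6498% ≈ 2.6%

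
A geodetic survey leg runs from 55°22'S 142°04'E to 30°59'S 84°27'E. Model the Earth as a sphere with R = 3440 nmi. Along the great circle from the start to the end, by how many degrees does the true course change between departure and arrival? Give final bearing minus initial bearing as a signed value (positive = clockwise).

Initial bearing θ₁ = atan2(sin Δλ cos φ₂, cos φ₁ sin φ₂ − sin φ₁ cos φ₂ cos Δλ) = 276.71°
Final bearing θ₂ = (initial bearing from the destination back to the start) + 180° = 318.82°
Δθ = θ₂ − θ₁ = +42.1°

+42.1°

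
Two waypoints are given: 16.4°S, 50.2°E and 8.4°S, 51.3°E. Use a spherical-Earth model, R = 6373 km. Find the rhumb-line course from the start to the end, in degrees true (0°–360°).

Meridional parts: M(φ₁)=-0.2902, M(φ₂)=-0.1471 → ΔM = +0.1431;  Δλ = +0.0192 rad
tan C = Δλ / ΔM = +0.1342 → C = 7.64°

7.6°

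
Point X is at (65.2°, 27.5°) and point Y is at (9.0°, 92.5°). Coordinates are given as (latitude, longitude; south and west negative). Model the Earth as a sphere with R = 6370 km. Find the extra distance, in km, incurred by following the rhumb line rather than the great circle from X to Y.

Great circle: cos σ = sin φ₁ sin φ₂ + cos φ₁ cos φ₂ cos Δλ,  σ = 1.2481 rad → d_gc = 7950.6 km
Rhumb line: Δψ = -1.3570, q = Δφ/Δψ = 0.7228, d_rh = R√(Δφ²+q²Δλ²) = 8144.0 km
Excess = 8144.0 − 7950.6 = 193.4 ≈ 193 km

193 km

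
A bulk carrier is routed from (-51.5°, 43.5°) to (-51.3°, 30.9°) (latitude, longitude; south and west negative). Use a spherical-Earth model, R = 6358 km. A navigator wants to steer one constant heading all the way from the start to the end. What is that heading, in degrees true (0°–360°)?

271.5°

Meridional parts: M(φ₁)=-1.0521, M(φ₂)=-1.0465 → ΔM = +0.0056;  Δλ = -0.2199 rad
tan C = Δλ / ΔM = -39.3043 → C = 271.46°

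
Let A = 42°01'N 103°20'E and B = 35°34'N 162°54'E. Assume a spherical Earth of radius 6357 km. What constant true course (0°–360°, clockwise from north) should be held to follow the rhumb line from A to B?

97.9°

Δψ = ln[tan(π/4+φ₂/2)/tan(π/4+φ₁/2)] = -0.1446
Δλ = +1.0396 rad (taken the short way round)
course = atan2(Δλ, Δψ) = 97.92°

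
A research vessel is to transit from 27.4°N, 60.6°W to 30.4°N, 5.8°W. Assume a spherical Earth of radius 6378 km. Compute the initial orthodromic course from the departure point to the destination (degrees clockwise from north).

N = sin Δλ·cos φ₂ = +0.7048;  D = cos φ₁ sin φ₂ − sin φ₁ cos φ₂ cos Δλ = +0.2205
initial course = atan2(N, D) = 72.63°

72.6°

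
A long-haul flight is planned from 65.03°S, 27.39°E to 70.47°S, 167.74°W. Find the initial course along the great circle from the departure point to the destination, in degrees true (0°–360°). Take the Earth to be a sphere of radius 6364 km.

N = sin Δλ·cos φ₂ = +0.0873;  D = cos φ₁ sin φ₂ − sin φ₁ cos φ₂ cos Δλ = -0.6904
initial course = atan2(N, D) = 172.80°

172.8°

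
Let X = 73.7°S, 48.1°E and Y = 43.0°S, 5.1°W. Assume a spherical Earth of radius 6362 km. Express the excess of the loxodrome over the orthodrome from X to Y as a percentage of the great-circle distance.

2.7%

Great circle: σ = 0.6800 rad → d_gc = Rσ = 4326.4 km
Rhumb: Δφ = +0.5358, Δλ = -0.9285, Δψ = +1.1106, q = Δφ/Δψ = 0.4825 → d_rh = R√(Δφ²+q²Δλ²) = 4443.3 km
Excess = (4443.3 − 4326.4) / 4326.4 = 116.9 / 4326.4 = 2.70% ≈ 2.7%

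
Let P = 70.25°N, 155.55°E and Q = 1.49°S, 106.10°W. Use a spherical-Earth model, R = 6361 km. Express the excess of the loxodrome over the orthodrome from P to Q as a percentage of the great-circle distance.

Great circle: σ = 1.6444 rad → d_gc = Rσ = 10460.0 km
Rhumb: Δφ = -1.2521, Δλ = +1.7165, Δψ = -1.7743, q = Δφ/Δψ = 0.7057 → d_rh = R√(Δφ²+q²Δλ²) = 11081.9 km
Excess = (11081.9 − 10460.0) / 10460.0 = 621.9 / 10460.0 = 5.946% ≈ 5.9%

5.9%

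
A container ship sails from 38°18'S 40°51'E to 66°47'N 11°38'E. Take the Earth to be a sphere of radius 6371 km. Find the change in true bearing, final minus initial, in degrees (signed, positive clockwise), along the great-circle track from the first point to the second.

At departure: θ₁ = atan2(sin Δλ cos φ₂, cos φ₁ sin φ₂ − sin φ₁ cos φ₂ cos Δλ) = 348.36°
At arrival: θ₂ = atan2(sin Δλ cos φ₁, −cos φ₂ sin φ₁ + sin φ₂ cos φ₁ cos Δλ) = 336.33°
Δθ = θ₂ − θ₁ = -12.0°

-12.0°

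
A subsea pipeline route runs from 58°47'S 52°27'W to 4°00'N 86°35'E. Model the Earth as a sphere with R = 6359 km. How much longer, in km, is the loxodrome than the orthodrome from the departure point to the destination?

1415 km

Great circle: cos σ = sin φ₁ sin φ₂ + cos φ₁ cos φ₂ cos Δλ,  σ = 2.0376 rad → d_gc = 12957.2 km
Rhumb line: Δψ = +1.3451, q = Δφ/Δψ = 0.8146, d_rh = R√(Δφ²+q²Δλ²) = 14372.4 km
Excess = 14372.4 − 12957.2 = 1415.2 ≈ 1415 km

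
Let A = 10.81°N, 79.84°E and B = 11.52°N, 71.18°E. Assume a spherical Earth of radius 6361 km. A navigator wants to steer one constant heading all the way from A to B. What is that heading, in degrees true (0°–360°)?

Meridional parts: M(φ₁)=+0.1898, M(φ₂)=+0.2024 → ΔM = +0.0126;  Δλ = -0.1511 rad
tan C = Δλ / ΔM = -11.9663 → C = 274.78°

274.8°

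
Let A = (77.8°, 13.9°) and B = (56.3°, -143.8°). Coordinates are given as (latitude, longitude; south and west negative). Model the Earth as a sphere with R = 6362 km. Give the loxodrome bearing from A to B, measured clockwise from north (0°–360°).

Δψ = ln[tan(π/4+φ₂/2)/tan(π/4+φ₁/2)] = -1.0417
Δλ = -2.7524 rad (taken the short way round)
course = atan2(Δλ, Δψ) = 249.27°

249.3°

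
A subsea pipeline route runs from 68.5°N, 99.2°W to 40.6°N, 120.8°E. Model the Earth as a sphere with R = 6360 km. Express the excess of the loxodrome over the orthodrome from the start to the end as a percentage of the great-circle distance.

22.5%

Great circle: σ = 1.1676 rad → d_gc = Rσ = 7426.2 km
Rhumb: Δφ = -0.4869, Δλ = -2.4435, Δψ = -0.8848, q = Δφ/Δψ = 0.5503 → d_rh = R√(Δφ²+q²Δλ²) = 9095.6 km
Excess = (9095.6 − 7426.2) / 7426.2 = 1669.4 / 7426.2 = 22.48% ≈ 22.5%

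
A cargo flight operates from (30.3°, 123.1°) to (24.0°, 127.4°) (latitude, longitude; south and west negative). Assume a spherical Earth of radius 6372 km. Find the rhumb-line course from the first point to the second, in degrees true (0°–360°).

148.7°

Meridional parts: M(φ₁)=+0.5554, M(φ₂)=+0.4317 → ΔM = -0.1237;  Δλ = +0.0750 rad
tan C = Δλ / ΔM = -0.6069 → C = 148.75°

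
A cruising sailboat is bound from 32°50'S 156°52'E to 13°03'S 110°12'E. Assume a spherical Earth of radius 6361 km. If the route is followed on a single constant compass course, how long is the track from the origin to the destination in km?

Δψ = ln[tan(π/4+φ₂/2)/tan(π/4+φ₁/2)] = +0.3775;  Δφ = +0.3453 rad,  Δλ = -0.8145 rad
q = Δφ/Δψ = 0.9147
d = R·√(Δφ² + q²Δλ²) = 6361·0.82110 = 5223 km

5223 km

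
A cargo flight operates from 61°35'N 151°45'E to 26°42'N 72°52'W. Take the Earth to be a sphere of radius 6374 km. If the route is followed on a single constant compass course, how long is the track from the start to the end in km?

11012 km

Δψ = ln[tan(π/4+φ₂/2)/tan(π/4+φ₁/2)] = -0.8898;  Δφ = -0.6088 rad,  Δλ = +2.3629 rad
q = Δφ/Δψ = 0.6843
d = R·√(Δφ² + q²Δλ²) = 6374·1.72767 = 11012 km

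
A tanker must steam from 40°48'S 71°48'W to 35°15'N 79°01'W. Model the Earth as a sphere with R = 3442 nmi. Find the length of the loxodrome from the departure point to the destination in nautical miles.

Rhumb course C = atan2(Δλ, Δψ) with Δψ = ln[tan(π/4+φ₂/2)/tan(π/4+φ₁/2)] = +1.4394, Δλ = -0.1260 → C = 355.00°
d = R·|Δφ| / |cos C| = 3442·1.32732 / 0.99619 = 4586 nmi

4586 nmi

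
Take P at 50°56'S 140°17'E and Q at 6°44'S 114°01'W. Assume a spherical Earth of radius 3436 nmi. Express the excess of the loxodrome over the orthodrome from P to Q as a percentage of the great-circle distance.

5.0%

Great circle: σ = 1.6492 rad → d_gc = Rσ = 5666.7 nmi
Rhumb: Δφ = +0.7714, Δλ = +1.8448, Δψ = +0.9185, q = Δφ/Δψ = 0.8399 → d_rh = R√(Δφ²+q²Δλ²) = 5947.3 nmi
Excess = (5947.3 − 5666.7) / 5666.7 = 280.6 / 5666.7 = 4.952% ≈ 5.0%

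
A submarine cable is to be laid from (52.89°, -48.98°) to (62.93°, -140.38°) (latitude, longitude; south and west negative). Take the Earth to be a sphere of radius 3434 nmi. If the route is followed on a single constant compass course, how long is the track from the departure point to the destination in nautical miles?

Δψ = ln[tan(π/4+φ₂/2)/tan(π/4+φ₁/2)] = +0.3325;  Δφ = +0.1752 rad,  Δλ = -1.5952 rad
q = Δφ/Δψ = 0.5271
d = R·√(Δφ² + q²Δλ²) = 3434·0.85889 = 2949 nmi

2949 nmi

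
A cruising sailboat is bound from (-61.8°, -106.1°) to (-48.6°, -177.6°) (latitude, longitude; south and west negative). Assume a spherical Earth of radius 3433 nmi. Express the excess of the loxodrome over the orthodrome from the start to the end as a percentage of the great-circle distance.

Great circle: σ = 0.7071 rad → d_gc = Rσ = 2427.6 nmi
Rhumb: Δφ = +0.2304, Δλ = -1.2479, Δψ = +0.4084, q = Δφ/Δψ = 0.5642 → d_rh = R√(Δφ²+q²Δλ²) = 2543.0 nmi
Excess = (2543.0 − 2427.6) / 2427.6 = 115.4 / 2427.6 = 4.754% ≈ 4.8%

4.8%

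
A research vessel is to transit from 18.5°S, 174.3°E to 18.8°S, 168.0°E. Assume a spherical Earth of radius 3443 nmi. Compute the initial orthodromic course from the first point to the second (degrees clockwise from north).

θ = atan2( sin Δλ·cos φ₂ ,  cos φ₁ sin φ₂ − sin φ₁ cos φ₂ cos Δλ )
  = atan2(-0.1039, -0.0070) = 266.12°

266.1°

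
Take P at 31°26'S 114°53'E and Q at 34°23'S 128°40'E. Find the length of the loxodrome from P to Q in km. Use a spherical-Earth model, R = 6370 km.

1327 km

Rhumb course C = atan2(Δλ, Δψ) with Δψ = ln[tan(π/4+φ₂/2)/tan(π/4+φ₁/2)] = -0.0613, Δλ = +0.2406 → C = 104.30°
d = R·|Δφ| / |cos C| = 6370·0.05149 / 0.24708 = 1327 km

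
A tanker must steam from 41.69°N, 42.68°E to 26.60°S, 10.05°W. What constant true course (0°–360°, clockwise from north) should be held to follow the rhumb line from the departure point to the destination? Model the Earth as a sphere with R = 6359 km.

215.6°

Meridional parts: M(φ₁)=+0.8019, M(φ₂)=-0.4819 → ΔM = -1.2838;  Δλ = -0.9203 rad
tan C = Δλ / ΔM = +0.7169 → C = 215.64°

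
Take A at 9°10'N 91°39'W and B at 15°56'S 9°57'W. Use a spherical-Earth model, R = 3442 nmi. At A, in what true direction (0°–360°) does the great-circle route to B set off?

107.1°

θ = atan2( sin Δλ·cos φ₂ ,  cos φ₁ sin φ₂ − sin φ₁ cos φ₂ cos Δλ )
  = atan2(+0.9515, -0.2931) = 107.12°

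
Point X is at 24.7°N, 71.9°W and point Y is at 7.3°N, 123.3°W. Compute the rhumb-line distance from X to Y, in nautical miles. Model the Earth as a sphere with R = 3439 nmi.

Rhumb course C = atan2(Δλ, Δψ) with Δψ = ln[tan(π/4+φ₂/2)/tan(π/4+φ₁/2)] = -0.3173, Δλ = -0.8971 → C = 250.52°
d = R·|Δφ| / |cos C| = 3439·0.30369 / 0.33350 = 3132 nmi

3132 nmi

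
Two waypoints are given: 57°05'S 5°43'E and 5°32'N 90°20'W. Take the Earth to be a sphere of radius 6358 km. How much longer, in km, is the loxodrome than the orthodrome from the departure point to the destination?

Great circle: cos σ = sin φ₁ sin φ₂ + cos φ₁ cos φ₂ cos Δλ,  σ = 1.7092 rad → d_gc = 10867.0 km
Rhumb line: Δψ = +1.3161, q = Δφ/Δψ = 0.8304, d_rh = R√(Δφ²+q²Δλ²) = 11252.4 km
Excess = 11252.4 − 10867.0 = 385.4 ≈ 385 km

385 km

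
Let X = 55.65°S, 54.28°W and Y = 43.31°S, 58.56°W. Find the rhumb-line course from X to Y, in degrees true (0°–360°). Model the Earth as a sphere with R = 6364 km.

347.4°

Δψ = ln[tan(π/4+φ₂/2)/tan(π/4+φ₁/2)] = +0.3339
Δλ = -0.0747 rad (taken the short way round)
course = atan2(Δλ, Δψ) = 347.39°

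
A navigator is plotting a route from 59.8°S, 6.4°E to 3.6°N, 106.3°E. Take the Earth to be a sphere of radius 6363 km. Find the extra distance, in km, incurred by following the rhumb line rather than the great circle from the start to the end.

489 km

Great circle: cos σ = sin φ₁ sin φ₂ + cos φ₁ cos φ₂ cos Δλ,  σ = 1.7118 rad → d_gc = 10892.5 km
Rhumb line: Δψ = +1.3729, q = Δφ/Δψ = 0.8060, d_rh = R√(Δφ²+q²Δλ²) = 11381.4 km
Excess = 11381.4 − 10892.5 = 488.9 ≈ 489 km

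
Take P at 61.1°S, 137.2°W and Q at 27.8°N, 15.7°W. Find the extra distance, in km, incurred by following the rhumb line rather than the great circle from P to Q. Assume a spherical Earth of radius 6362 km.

620 km

Great circle: cos σ = sin φ₁ sin φ₂ + cos φ₁ cos φ₂ cos Δλ,  σ = 2.2545 rad → d_gc = 14343.2 km
Rhumb line: Δψ = +1.8615, q = Δφ/Δψ = 0.8335, d_rh = R√(Δφ²+q²Δλ²) = 14963.3 km
Excess = 14963.3 − 14343.2 = 620.1 ≈ 620 km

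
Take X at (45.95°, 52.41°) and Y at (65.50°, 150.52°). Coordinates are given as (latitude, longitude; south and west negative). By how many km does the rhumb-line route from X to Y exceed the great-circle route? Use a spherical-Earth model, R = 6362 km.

563 km

Great circle: cos σ = sin φ₁ sin φ₂ + cos φ₁ cos φ₂ cos Δλ,  σ = 0.9105 rad → d_gc = 5792.7 km
Rhumb line: Δψ = +0.6223, q = Δφ/Δψ = 0.5483, d_rh = R√(Δφ²+q²Δλ²) = 6355.6 km
Excess = 6355.6 − 5792.7 = 562.9 ≈ 563 km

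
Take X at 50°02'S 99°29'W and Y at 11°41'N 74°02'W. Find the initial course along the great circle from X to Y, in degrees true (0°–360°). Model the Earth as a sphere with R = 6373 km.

θ = atan2( sin Δλ·cos φ₂ ,  cos φ₁ sin φ₂ − sin φ₁ cos φ₂ cos Δλ )
  = atan2(+0.4208, +0.8078) = 27.52°

27.5°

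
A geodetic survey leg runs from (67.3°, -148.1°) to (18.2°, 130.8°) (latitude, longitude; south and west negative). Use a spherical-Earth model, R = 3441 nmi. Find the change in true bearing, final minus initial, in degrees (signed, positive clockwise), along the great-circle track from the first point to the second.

-65.1°

At departure: θ₁ = atan2(sin Δλ cos φ₂, cos φ₁ sin φ₂ − sin φ₁ cos φ₂ cos Δλ) = 269.08°
At arrival: θ₂ = atan2(sin Δλ cos φ₁, −cos φ₂ sin φ₁ + sin φ₂ cos φ₁ cos Δλ) = 203.96°
Δθ = θ₂ − θ₁ = -65.1°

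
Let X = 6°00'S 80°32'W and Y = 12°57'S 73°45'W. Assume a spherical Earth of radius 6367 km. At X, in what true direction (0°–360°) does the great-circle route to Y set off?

136.6°

θ = atan2( sin Δλ·cos φ₂ ,  cos φ₁ sin φ₂ − sin φ₁ cos φ₂ cos Δλ )
  = atan2(+0.1151, -0.1217) = 136.60°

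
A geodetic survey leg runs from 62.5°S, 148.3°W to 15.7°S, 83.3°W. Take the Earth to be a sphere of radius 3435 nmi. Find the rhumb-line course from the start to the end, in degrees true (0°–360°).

45.1°

Δψ = ln[tan(π/4+φ₂/2)/tan(π/4+φ₁/2)] = +1.1302
Δλ = +1.1345 rad (taken the short way round)
course = atan2(Δλ, Δψ) = 45.11°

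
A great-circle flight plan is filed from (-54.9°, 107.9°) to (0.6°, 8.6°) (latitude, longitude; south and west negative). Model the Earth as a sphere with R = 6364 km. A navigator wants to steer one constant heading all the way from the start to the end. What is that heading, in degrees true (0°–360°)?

Meridional parts: M(φ₁)=-1.1512, M(φ₂)=+0.0105 → ΔM = +1.1617;  Δλ = -1.7331 rad
tan C = Δλ / ΔM = -1.4919 → C = 303.83°

303.8°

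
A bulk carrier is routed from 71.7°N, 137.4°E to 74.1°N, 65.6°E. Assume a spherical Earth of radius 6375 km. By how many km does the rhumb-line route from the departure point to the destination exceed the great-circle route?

140 km

Great circle: cos σ = sin φ₁ sin φ₂ + cos φ₁ cos φ₂ cos Δλ,  σ = 0.3483 rad → d_gc = 2220.1 km
Rhumb line: Δψ = +0.1427, q = Δφ/Δψ = 0.2936, d_rh = R√(Δφ²+q²Δλ²) = 2360.4 km
Excess = 2360.4 − 2220.1 = 140.3 ≈ 140 km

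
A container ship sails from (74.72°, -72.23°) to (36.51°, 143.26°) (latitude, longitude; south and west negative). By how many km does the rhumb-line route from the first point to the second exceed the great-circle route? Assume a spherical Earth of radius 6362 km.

Great circle: cos σ = sin φ₁ sin φ₂ + cos φ₁ cos φ₂ cos Δλ,  σ = 1.1577 rad → d_gc = 7365.2 km
Rhumb line: Δψ = -1.3236, q = Δφ/Δψ = 0.5039, d_rh = R√(Δφ²+q²Δλ²) = 9130.6 km
Excess = 9130.6 − 7365.2 = 1765.4 ≈ 1765 km

1765 km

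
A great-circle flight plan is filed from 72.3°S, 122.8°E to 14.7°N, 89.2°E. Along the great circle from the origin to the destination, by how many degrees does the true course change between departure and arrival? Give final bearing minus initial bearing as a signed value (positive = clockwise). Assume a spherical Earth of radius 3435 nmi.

Initial bearing θ₁ = atan2(sin Δλ cos φ₂, cos φ₁ sin φ₂ − sin φ₁ cos φ₂ cos Δλ) = 327.64°
Final bearing θ₂ = (initial bearing from the destination back to the start) + 180° = 350.31°
Δθ = θ₂ − θ₁ = +22.7°

+22.7°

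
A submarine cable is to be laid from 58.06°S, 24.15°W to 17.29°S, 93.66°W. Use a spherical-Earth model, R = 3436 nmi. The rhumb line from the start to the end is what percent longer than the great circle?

Great circle: σ = 1.1274 rad → d_gc = Rσ = 3873.7 nmi
Rhumb: Δφ = +0.7116, Δλ = -1.2132, Δψ = +0.9447, q = Δφ/Δψ = 0.7532 → d_rh = R√(Δφ²+q²Δλ²) = 3979.5 nmi
Excess = (3979.5 − 3873.7) / 3873.7 = 105.8 / 3873.7 = 2.73% ≈ 2.7%

2.7%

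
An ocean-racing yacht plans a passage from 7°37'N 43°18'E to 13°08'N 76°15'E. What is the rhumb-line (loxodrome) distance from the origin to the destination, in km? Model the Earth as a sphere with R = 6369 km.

Δψ = ln[tan(π/4+φ₂/2)/tan(π/4+φ₁/2)] = +0.0979;  Δφ = +0.0963 rad,  Δλ = +0.5751 rad
q = Δφ/Δψ = 0.9832
d = R·√(Δφ² + q²Δλ²) = 6369·0.57359 = 3653 km

3653 km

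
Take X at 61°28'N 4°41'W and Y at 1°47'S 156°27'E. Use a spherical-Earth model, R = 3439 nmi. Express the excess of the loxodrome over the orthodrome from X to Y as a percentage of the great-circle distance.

Great circle: σ = 2.0705 rad → d_gc = Rσ = 7120.3 nmi
Rhumb: Δφ = -1.1039, Δλ = +2.8123, Δψ = -1.4005, q = Δφ/Δψ = 0.7883 → d_rh = R√(Δφ²+q²Δλ²) = 8516.6 nmi
Excess = (8516.6 − 7120.3) / 7120.3 = 1396.3 / 7120.3 = 19.61% ≈ 19.6%

19.6%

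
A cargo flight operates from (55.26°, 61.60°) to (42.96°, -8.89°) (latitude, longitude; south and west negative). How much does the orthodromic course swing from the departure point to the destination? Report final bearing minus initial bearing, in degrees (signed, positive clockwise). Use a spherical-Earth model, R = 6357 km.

Initial bearing θ₁ = atan2(sin Δλ cos φ₂, cos φ₁ sin φ₂ − sin φ₁ cos φ₂ cos Δλ) = 285.21°
Final bearing θ₂ = (initial bearing from the destination back to the start) + 180° = 228.71°
Δθ = θ₂ − θ₁ = -56.5°

-56.5°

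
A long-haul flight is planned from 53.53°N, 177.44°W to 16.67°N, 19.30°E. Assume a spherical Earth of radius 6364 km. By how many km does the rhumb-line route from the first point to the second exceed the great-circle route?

Great circle: cos σ = sin φ₁ sin φ₂ + cos φ₁ cos φ₂ cos Δλ,  σ = 1.8908 rad → d_gc = 12033.3 km
Rhumb line: Δψ = -0.8152, q = Δφ/Δψ = 0.7892, d_rh = R√(Δφ²+q²Δλ²) = 14885.4 km
Excess = 14885.4 − 12033.3 = 2852.1 ≈ 2852 km

2852 km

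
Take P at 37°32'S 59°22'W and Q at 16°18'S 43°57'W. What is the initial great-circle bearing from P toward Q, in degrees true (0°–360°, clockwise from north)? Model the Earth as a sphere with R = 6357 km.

36.8°

N = sin Δλ·cos φ₂ = +0.2552;  D = cos φ₁ sin φ₂ − sin φ₁ cos φ₂ cos Δλ = +0.3411
initial course = atan2(N, D) = 36.80°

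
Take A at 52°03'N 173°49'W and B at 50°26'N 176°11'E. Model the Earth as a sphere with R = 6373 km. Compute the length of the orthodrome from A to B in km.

Haversine: a = sin²(Δφ/2)+cos φ₁ cos φ₂ sin²(Δλ/2) = 0.00317;  σ = 2·atan2(√a,√(1−a))
σ = 6.460° → d = Rσ = 6373·0.11275 = 719 km

719 km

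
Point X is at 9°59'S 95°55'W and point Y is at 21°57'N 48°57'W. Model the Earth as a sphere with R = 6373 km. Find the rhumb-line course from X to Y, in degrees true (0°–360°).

55.3°

Meridional parts: M(φ₁)=-0.1751, M(φ₂)=+0.3928 → ΔM = +0.5680;  Δλ = +0.8197 rad
tan C = Δλ / ΔM = +1.4433 → C = 55.28°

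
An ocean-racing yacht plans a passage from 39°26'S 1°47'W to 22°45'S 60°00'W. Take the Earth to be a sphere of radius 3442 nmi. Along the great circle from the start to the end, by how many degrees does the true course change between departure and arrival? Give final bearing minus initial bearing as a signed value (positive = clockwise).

Initial bearing θ₁ = atan2(sin Δλ cos φ₂, cos φ₁ sin φ₂ − sin φ₁ cos φ₂ cos Δλ) = 270.72°
Final bearing θ₂ = (initial bearing from the destination back to the start) + 180° = 303.13°
Δθ = θ₂ − θ₁ = +32.4°

+32.4°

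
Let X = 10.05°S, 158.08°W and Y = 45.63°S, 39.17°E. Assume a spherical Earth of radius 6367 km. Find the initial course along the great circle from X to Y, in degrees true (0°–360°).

194.2°

θ = atan2( sin Δλ·cos φ₂ ,  cos φ₁ sin φ₂ − sin φ₁ cos φ₂ cos Δλ )
  = atan2(-0.2074, -0.8204) = 194.19°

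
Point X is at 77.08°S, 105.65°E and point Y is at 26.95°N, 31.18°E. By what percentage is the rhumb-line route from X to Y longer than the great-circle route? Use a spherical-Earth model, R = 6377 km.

Great circle: σ = 1.9697 rad → d_gc = Rσ = 12560.5 km
Rhumb: Δφ = +1.8157, Δλ = -1.2997, Δψ = +2.6671, q = Δφ/Δψ = 0.6808 → d_rh = R√(Δφ²+q²Δλ²) = 12880.2 km
Excess = (12880.2 − 12560.5) / 12560.5 = 319.7 / 12560.5 = 2.545% ≈ 2.5%

2.5%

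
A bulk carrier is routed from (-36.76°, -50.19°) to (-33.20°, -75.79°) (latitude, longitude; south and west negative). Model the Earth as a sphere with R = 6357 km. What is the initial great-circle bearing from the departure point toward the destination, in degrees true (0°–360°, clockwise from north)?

272.0°

N = sin Δλ·cos φ₂ = -0.3616;  D = cos φ₁ sin φ₂ − sin φ₁ cos φ₂ cos Δλ = +0.0129
initial course = atan2(N, D) = 272.05°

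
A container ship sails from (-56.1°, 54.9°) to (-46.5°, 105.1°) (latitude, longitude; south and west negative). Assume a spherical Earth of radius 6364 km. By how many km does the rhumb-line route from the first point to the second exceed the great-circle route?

73 km

Great circle: cos σ = sin φ₁ sin φ₂ + cos φ₁ cos φ₂ cos Δλ,  σ = 0.5589 rad → d_gc = 3557.0 km
Rhumb line: Δψ = +0.2693, q = Δφ/Δψ = 0.6222, d_rh = R√(Δφ²+q²Δλ²) = 3629.6 km
Excess = 3629.6 − 3557.0 = 72.6 ≈ 73 km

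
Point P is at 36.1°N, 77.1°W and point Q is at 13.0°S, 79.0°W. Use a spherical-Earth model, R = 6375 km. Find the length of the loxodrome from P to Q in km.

Rhumb course C = atan2(Δλ, Δψ) with Δψ = ln[tan(π/4+φ₂/2)/tan(π/4+φ₁/2)] = -0.9053, Δλ = -0.0332 → C = 182.10°
d = R·|Δφ| / |cos C| = 6375·0.85696 / 0.99933 = 5467 km

5467 km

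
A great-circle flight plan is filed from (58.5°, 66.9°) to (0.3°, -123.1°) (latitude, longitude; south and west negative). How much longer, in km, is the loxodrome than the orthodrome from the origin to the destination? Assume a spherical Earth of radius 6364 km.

Great circle: cos σ = sin φ₁ sin φ₂ + cos φ₁ cos φ₂ cos Δλ,  σ = 2.1061 rad → d_gc = 13403.12 km
Rhumb line: Δψ = -1.2605, q = Δφ/Δψ = 0.8059, d_rh = R√(Δφ²+q²Δλ²) = 16532.60 km
Excess = 16532.60 − 13403.12 = 3129.48 ≈ 3129 km

3129 km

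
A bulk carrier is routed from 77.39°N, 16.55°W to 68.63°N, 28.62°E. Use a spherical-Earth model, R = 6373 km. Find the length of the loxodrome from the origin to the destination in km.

1735 km

Rhumb course C = atan2(Δλ, Δψ) with Δψ = ln[tan(π/4+φ₂/2)/tan(π/4+φ₁/2)] = -0.5351, Δλ = +0.7884 → C = 124.17°
d = R·|Δφ| / |cos C| = 6373·0.15289 / 0.56163 = 1735 km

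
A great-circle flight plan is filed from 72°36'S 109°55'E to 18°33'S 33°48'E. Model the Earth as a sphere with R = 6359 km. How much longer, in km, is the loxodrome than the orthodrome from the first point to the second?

338 km

Great circle: cos σ = sin φ₁ sin φ₂ + cos φ₁ cos φ₂ cos Δλ,  σ = 1.1901 rad → d_gc = 7567.6 km
Rhumb line: Δψ = +1.5476, q = Δφ/Δψ = 0.6096, d_rh = R√(Δφ²+q²Δλ²) = 7905.8 km
Excess = 7905.8 − 7567.6 = 338.2 ≈ 338 km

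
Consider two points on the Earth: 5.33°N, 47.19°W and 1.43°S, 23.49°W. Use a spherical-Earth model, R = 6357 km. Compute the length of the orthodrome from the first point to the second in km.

2731 km

cos σ = sin φ₁ sin φ₂ + cos φ₁ cos φ₂ cos Δλ
      = sin(5.33°)sin(-1.43°) + cos(5.33°)cos(-1.43°)cos(23.70°) = 0.9091
σ = 24.619° → d = Rσ = 6357·0.42967 = 2731 km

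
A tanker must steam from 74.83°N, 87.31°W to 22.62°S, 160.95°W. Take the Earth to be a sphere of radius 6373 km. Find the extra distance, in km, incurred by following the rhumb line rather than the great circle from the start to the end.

Great circle: cos σ = sin φ₁ sin φ₂ + cos φ₁ cos φ₂ cos Δλ,  σ = 1.8788 rad → d_gc = 11973.7 km
Rhumb line: Δψ = -2.4217, q = Δφ/Δψ = 0.7023, d_rh = R√(Δφ²+q²Δλ²) = 12271.4 km
Excess = 12271.4 − 11973.7 = 297.7 ≈ 298 km

298 km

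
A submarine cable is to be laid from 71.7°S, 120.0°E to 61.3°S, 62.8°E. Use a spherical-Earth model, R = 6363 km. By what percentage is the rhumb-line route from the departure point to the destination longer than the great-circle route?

3.6%

Great circle: σ = 0.4166 rad → d_gc = Rσ = 2650.9 km
Rhumb: Δφ = +0.1815, Δλ = -0.9983, Δψ = +0.4627, q = Δφ/Δψ = 0.3923 → d_rh = R√(Δφ²+q²Δλ²) = 2746.8 km
Excess = (2746.8 − 2650.9) / 2650.9 = 95.9 / 2650.9 = 3.62% ≈ 3.6%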